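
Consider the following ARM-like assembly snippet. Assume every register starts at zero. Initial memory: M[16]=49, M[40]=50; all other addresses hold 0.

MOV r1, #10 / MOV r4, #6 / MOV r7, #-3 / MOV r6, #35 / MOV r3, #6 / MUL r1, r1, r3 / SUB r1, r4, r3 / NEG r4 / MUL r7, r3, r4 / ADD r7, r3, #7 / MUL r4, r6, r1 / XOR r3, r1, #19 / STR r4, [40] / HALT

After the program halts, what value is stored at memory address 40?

after MOV r1, #10: r1=10
after MOV r4, #6: r4=6
after MOV r7, #-3: r7=-3
after MOV r6, #35: r6=35
after MOV r3, #6: r3=6
after MUL r1, r1, r3: r1=10*6=60
after SUB r1, r4, r3: r1=6-6=0
after NEG r4: r4=-(6)=-6
after MUL r7, r3, r4: r7=6*(-6)=-36
after ADD r7, r3, #7: r7=6+7=13
after MUL r4, r6, r1: r4=35*0=0
after XOR r3, r1, #19: r3=0^19=19
STR r4, [40] → M[40]=0
halt.

0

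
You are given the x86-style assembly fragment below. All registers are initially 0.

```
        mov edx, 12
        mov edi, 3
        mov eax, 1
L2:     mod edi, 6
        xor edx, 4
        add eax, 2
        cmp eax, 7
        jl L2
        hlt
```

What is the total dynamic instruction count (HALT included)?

19

edx=12
edi=3
eax=1
edi=3%6=3
edx=12^4=8
eax=1+2=3
cmp eax, 7  (cmp 3,7)
jl L2: taken
edi=3%6=3
edx=8^4=12
eax=3+2=5
cmp eax, 7  (cmp 5,7)
jl L2: taken
edi=3%6=3
edx=12^4=8
eax=5+2=7
cmp eax, 7  (cmp 7,7)
jl L2: not taken
halt.
Total executed instructions: 19.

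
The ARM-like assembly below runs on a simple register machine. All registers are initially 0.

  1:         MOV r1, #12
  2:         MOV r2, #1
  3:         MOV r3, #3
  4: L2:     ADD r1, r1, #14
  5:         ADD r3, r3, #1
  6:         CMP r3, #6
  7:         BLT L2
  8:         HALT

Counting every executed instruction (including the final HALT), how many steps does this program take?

16

r1=12
r2=1
r3=3
r1=12+14=26
r3=3+1=4
CMP r3, #6  (cmp 4,6)
BLT L2: taken
r1=26+14=40
r3=4+1=5
CMP r3, #6  (cmp 5,6)
BLT L2: taken
r1=40+14=54
r3=5+1=6
CMP r3, #6  (cmp 6,6)
BLT L2: not taken
halt.
Total executed instructions: 16.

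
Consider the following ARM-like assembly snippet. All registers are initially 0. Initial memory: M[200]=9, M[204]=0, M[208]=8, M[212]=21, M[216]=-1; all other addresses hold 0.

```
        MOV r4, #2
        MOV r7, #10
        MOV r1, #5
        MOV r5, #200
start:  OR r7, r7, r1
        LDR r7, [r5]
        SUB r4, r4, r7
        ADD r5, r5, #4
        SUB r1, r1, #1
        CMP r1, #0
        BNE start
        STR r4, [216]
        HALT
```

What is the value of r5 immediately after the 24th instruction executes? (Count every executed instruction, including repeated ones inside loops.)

212

MOV r4, #2 → r4=2
MOV r7, #10 → r7=10
MOV r1, #5 → r1=5
MOV r5, #200 → r5=200
OR r7, r7, r1 → r7=10|5=15
LDR r7, [r5] → r7=M[200]=9
SUB r4, r4, r7 → r4=2-9=-7
ADD r5, r5, #4 → r5=200+4=204
SUB r1, r1, #1 → r1=5-1=4
CMP r1, #0  (cmp 4,0)
BNE start: taken
OR r7, r7, r1 → r7=9|4=13
LDR r7, [r5] → r7=M[204]=0
SUB r4, r4, r7 → r4=(-7)-0=-7
ADD r5, r5, #4 → r5=204+4=208
SUB r1, r1, #1 → r1=4-1=3
CMP r1, #0  (cmp 3,0)
BNE start: taken
OR r7, r7, r1 → r7=0|3=3
LDR r7, [r5] → r7=M[208]=8
SUB r4, r4, r7 → r4=(-7)-8=-15
ADD r5, r5, #4 → r5=208+4=212
SUB r1, r1, #1 → r1=3-1=2
CMP r1, #0  (cmp 2,0)
After step 24: r5 = 212.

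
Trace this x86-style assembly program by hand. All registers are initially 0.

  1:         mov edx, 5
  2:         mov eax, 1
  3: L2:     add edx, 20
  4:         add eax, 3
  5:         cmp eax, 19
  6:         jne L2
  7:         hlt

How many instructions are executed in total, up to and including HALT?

27

mov edx, 5 → edx=5
mov eax, 1 → eax=1
add edx, 20 → edx=5+20=25
add eax, 3 → eax=1+3=4
cmp eax, 19  (cmp 4,19)
jne L2: taken
add edx, 20 → edx=25+20=45
add eax, 3 → eax=4+3=7
cmp eax, 19  (cmp 7,19)
jne L2: taken
add edx, 20 → edx=45+20=65
add eax, 3 → eax=7+3=10
cmp eax, 19  (cmp 10,19)
jne L2: taken
add edx, 20 → edx=65+20=85
add eax, 3 → eax=10+3=13
cmp eax, 19  (cmp 13,19)
jne L2: taken
add edx, 20 → edx=85+20=105
add eax, 3 → eax=13+3=16
cmp eax, 19  (cmp 16,19)
jne L2: taken
add edx, 20 → edx=105+20=125
add eax, 3 → eax=16+3=19
cmp eax, 19  (cmp 19,19)
jne L2: not taken
halt.
Total executed instructions: 27.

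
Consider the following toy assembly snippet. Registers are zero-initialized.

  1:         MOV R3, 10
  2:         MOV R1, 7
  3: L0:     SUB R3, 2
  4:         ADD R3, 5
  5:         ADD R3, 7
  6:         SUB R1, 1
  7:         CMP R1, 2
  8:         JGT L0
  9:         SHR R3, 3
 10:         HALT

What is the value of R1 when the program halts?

2

R3=10
R1=7
R3=10-2=8
R3=8+5=13
R3=13+7=20
R1=7-1=6
CMP R1, 2  (cmp 6,2)
JGT L0: taken
R3=20-2=18
R3=18+5=23
R3=23+7=30
R1=6-1=5
CMP R1, 2  (cmp 5,2)
JGT L0: taken
R3=30-2=28
R3=28+5=33
R3=33+7=40
R1=5-1=4
CMP R1, 2  (cmp 4,2)
JGT L0: taken
R3=40-2=38
R3=38+5=43
R3=43+7=50
R1=4-1=3
CMP R1, 2  (cmp 3,2)
JGT L0: taken
R3=50-2=48
R3=48+5=53
R3=53+7=60
R1=3-1=2
CMP R1, 2  (cmp 2,2)
JGT L0: not taken
R3=60>>3=7
halt.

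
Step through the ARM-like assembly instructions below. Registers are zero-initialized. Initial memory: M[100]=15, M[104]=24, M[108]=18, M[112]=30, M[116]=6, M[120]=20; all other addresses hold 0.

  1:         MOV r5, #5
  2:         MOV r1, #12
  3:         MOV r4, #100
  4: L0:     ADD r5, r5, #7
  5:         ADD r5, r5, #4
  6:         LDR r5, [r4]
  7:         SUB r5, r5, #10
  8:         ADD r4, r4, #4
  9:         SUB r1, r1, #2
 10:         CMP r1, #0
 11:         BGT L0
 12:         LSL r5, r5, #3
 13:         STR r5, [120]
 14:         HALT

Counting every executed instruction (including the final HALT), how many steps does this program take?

54

after MOV r5, #5: r5=5
after MOV r1, #12: r1=12
after MOV r4, #100: r4=100
after ADD r5, r5, #7: r5=5+7=12
after ADD r5, r5, #4: r5=12+4=16
after LDR r5, [r4]: r5=M[100]=15
after SUB r5, r5, #10: r5=15-10=5
after ADD r4, r4, #4: r4=100+4=104
after SUB r1, r1, #2: r1=12-2=10
CMP r1, #0  (cmp 10,0)
BGT L0: taken
after ADD r5, r5, #7: r5=5+7=12
after ADD r5, r5, #4: r5=12+4=16
after LDR r5, [r4]: r5=M[104]=24
after SUB r5, r5, #10: r5=24-10=14
after ADD r4, r4, #4: r4=104+4=108
after SUB r1, r1, #2: r1=10-2=8
CMP r1, #0  (cmp 8,0)
BGT L0: taken
after ADD r5, r5, #7: r5=14+7=21
after ADD r5, r5, #4: r5=21+4=25
after LDR r5, [r4]: r5=M[108]=18
after SUB r5, r5, #10: r5=18-10=8
after ADD r4, r4, #4: r4=108+4=112
after SUB r1, r1, #2: r1=8-2=6
CMP r1, #0  (cmp 6,0)
BGT L0: taken
after ADD r5, r5, #7: r5=8+7=15
after ADD r5, r5, #4: r5=15+4=19
after LDR r5, [r4]: r5=M[112]=30
after SUB r5, r5, #10: r5=30-10=20
after ADD r4, r4, #4: r4=112+4=116
after SUB r1, r1, #2: r1=6-2=4
CMP r1, #0  (cmp 4,0)
BGT L0: taken
after ADD r5, r5, #7: r5=20+7=27
after ADD r5, r5, #4: r5=27+4=31
after LDR r5, [r4]: r5=M[116]=6
after SUB r5, r5, #10: r5=6-10=-4
after ADD r4, r4, #4: r4=116+4=120
after SUB r1, r1, #2: r1=4-2=2
CMP r1, #0  (cmp 2,0)
BGT L0: taken
after ADD r5, r5, #7: r5=(-4)+7=3
after ADD r5, r5, #4: r5=3+4=7
after LDR r5, [r4]: r5=M[120]=20
after SUB r5, r5, #10: r5=20-10=10
after ADD r4, r4, #4: r4=120+4=124
after SUB r1, r1, #2: r1=2-2=0
CMP r1, #0  (cmp 0,0)
BGT L0: not taken
after LSL r5, r5, #3: r5=10<<3=80
STR r5, [120] → M[120]=80
halt.
Total executed instructions: 54.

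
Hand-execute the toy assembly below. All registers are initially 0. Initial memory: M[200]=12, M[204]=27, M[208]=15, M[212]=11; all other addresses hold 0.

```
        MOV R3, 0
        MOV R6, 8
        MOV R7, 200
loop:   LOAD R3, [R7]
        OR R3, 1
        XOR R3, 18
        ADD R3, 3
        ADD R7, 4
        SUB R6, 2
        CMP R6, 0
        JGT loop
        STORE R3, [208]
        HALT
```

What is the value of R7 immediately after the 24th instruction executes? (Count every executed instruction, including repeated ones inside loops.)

R3=0
R6=8
R7=200
R3=M[200]=12
R3=12|1=13
R3=13^18=31
R3=31+3=34
R7=200+4=204
R6=8-2=6
CMP R6, 0  (cmp 6,0)
JGT loop: taken
R3=M[204]=27
R3=27|1=27
R3=27^18=9
R3=9+3=12
R7=204+4=208
R6=6-2=4
CMP R6, 0  (cmp 4,0)
JGT loop: taken
R3=M[208]=15
R3=15|1=15
R3=15^18=29
R3=29+3=32
R7=208+4=212
After step 24: R7 = 212.

212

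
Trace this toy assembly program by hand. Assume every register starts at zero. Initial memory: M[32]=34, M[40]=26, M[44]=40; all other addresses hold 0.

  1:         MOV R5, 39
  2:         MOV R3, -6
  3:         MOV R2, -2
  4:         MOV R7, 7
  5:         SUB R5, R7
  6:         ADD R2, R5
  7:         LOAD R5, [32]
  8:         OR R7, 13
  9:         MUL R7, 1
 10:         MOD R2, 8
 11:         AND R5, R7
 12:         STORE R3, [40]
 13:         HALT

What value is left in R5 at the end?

2

R5=39
R3=-6
R2=-2
R7=7
R5=39-7=32
R2=(-2)+32=30
R5=M[32]=34
R7=7|13=15
R7=15*1=15
R2=30%8=6
R5=34&15=2
STORE R3, [40] → M[40]=-6
halt.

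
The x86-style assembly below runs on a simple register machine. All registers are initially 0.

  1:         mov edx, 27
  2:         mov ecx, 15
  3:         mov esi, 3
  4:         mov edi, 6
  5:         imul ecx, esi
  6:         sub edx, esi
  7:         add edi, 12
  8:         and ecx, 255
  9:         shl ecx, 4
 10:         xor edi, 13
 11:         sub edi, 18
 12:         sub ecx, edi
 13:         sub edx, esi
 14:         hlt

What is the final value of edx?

after mov edx, 27: edx=27
after mov ecx, 15: ecx=15
after mov esi, 3: esi=3
after mov edi, 6: edi=6
after imul ecx, esi: ecx=15*3=45
after sub edx, esi: edx=27-3=24
after add edi, 12: edi=6+12=18
after and ecx, 255: ecx=45&255=45
after shl ecx, 4: ecx=45<<4=720
after xor edi, 13: edi=18^13=31
after sub edi, 18: edi=31-18=13
after sub ecx, edi: ecx=720-13=707
after sub edx, esi: edx=24-3=21
halt.

21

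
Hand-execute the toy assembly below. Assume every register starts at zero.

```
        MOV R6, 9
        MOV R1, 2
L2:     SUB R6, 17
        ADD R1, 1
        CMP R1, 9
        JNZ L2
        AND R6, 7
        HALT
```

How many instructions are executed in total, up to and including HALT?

MOV R6, 9 → R6=9
MOV R1, 2 → R1=2
SUB R6, 17 → R6=9-17=-8
ADD R1, 1 → R1=2+1=3
CMP R1, 9  (cmp 3,9)
JNZ L2: taken
SUB R6, 17 → R6=(-8)-17=-25
ADD R1, 1 → R1=3+1=4
CMP R1, 9  (cmp 4,9)
JNZ L2: taken
SUB R6, 17 → R6=(-25)-17=-42
ADD R1, 1 → R1=4+1=5
CMP R1, 9  (cmp 5,9)
JNZ L2: taken
SUB R6, 17 → R6=(-42)-17=-59
ADD R1, 1 → R1=5+1=6
CMP R1, 9  (cmp 6,9)
JNZ L2: taken
SUB R6, 17 → R6=(-59)-17=-76
ADD R1, 1 → R1=6+1=7
CMP R1, 9  (cmp 7,9)
JNZ L2: taken
SUB R6, 17 → R6=(-76)-17=-93
ADD R1, 1 → R1=7+1=8
CMP R1, 9  (cmp 8,9)
JNZ L2: taken
SUB R6, 17 → R6=(-93)-17=-110
ADD R1, 1 → R1=8+1=9
CMP R1, 9  (cmp 9,9)
JNZ L2: not taken
AND R6, 7 → R6=(-110)&7=2
halt.
Total executed instructions: 32.

32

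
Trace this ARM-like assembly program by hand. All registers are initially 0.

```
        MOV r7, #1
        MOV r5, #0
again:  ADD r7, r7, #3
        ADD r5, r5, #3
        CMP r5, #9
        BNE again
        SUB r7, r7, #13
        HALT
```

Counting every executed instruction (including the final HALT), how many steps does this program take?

MOV r7, #1 → r7=1
MOV r5, #0 → r5=0
ADD r7, r7, #3 → r7=1+3=4
ADD r5, r5, #3 → r5=0+3=3
CMP r5, #9  (cmp 3,9)
BNE again: taken
ADD r7, r7, #3 → r7=4+3=7
ADD r5, r5, #3 → r5=3+3=6
CMP r5, #9  (cmp 6,9)
BNE again: taken
ADD r7, r7, #3 → r7=7+3=10
ADD r5, r5, #3 → r5=6+3=9
CMP r5, #9  (cmp 9,9)
BNE again: not taken
SUB r7, r7, #13 → r7=10-13=-3
halt.
Total executed instructions: 16.

16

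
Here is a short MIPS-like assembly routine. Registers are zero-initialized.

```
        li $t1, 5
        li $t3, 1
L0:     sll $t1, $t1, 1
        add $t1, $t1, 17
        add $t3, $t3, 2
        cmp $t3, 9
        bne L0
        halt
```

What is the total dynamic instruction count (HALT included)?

23

after li $t1, 5: $t1=5
after li $t3, 1: $t3=1
after sll $t1, $t1, 1: $t1=5<<1=10
after add $t1, $t1, 17: $t1=10+17=27
after add $t3, $t3, 2: $t3=1+2=3
cmp $t3, 9  (cmp 3,9)
bne L0: taken
after sll $t1, $t1, 1: $t1=27<<1=54
after add $t1, $t1, 17: $t1=54+17=71
after add $t3, $t3, 2: $t3=3+2=5
cmp $t3, 9  (cmp 5,9)
bne L0: taken
after sll $t1, $t1, 1: $t1=71<<1=142
after add $t1, $t1, 17: $t1=142+17=159
after add $t3, $t3, 2: $t3=5+2=7
cmp $t3, 9  (cmp 7,9)
bne L0: taken
after sll $t1, $t1, 1: $t1=159<<1=318
after add $t1, $t1, 17: $t1=318+17=335
after add $t3, $t3, 2: $t3=7+2=9
cmp $t3, 9  (cmp 9,9)
bne L0: not taken
halt.
Total executed instructions: 23.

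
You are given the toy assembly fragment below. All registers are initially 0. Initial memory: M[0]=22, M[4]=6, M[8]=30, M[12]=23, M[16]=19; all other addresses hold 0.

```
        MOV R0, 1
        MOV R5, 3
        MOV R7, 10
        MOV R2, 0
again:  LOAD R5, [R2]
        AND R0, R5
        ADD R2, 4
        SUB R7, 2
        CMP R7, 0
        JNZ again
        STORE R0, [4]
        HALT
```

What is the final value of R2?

R0=1
R5=3
R7=10
R2=0
R5=M[0]=22
R0=1&22=0
R2=0+4=4
R7=10-2=8
CMP R7, 0  (cmp 8,0)
JNZ again: taken
R5=M[4]=6
R0=0&6=0
R2=4+4=8
R7=8-2=6
CMP R7, 0  (cmp 6,0)
JNZ again: taken
R5=M[8]=30
R0=0&30=0
R2=8+4=12
R7=6-2=4
CMP R7, 0  (cmp 4,0)
JNZ again: taken
R5=M[12]=23
R0=0&23=0
R2=12+4=16
R7=4-2=2
CMP R7, 0  (cmp 2,0)
JNZ again: taken
R5=M[16]=19
R0=0&19=0
R2=16+4=20
R7=2-2=0
CMP R7, 0  (cmp 0,0)
JNZ again: not taken
STORE R0, [4] → M[4]=0
halt.

20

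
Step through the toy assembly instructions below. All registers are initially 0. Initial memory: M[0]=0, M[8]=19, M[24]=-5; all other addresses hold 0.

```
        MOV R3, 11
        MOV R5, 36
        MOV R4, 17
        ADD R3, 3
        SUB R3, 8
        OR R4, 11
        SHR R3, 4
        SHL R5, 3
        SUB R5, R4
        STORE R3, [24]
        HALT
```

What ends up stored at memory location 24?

R3=11
R5=36
R4=17
R3=11+3=14
R3=14-8=6
R4=17|11=27
R3=6>>4=0
R5=36<<3=288
R5=288-27=261
STORE R3, [24] → M[24]=0
halt.

0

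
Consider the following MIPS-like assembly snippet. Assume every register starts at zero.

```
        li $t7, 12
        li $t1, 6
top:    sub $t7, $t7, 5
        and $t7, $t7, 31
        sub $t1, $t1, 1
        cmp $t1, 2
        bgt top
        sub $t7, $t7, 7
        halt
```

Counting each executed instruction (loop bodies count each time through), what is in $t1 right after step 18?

3

$t7=12
$t1=6
$t7=12-5=7
$t7=7&31=7
$t1=6-1=5
cmp $t1, 2  (cmp 5,2)
bgt top: taken
$t7=7-5=2
$t7=2&31=2
$t1=5-1=4
cmp $t1, 2  (cmp 4,2)
bgt top: taken
$t7=2-5=-3
$t7=(-3)&31=29
$t1=4-1=3
cmp $t1, 2  (cmp 3,2)
bgt top: taken
$t7=29-5=24
After step 18: $t1 = 3.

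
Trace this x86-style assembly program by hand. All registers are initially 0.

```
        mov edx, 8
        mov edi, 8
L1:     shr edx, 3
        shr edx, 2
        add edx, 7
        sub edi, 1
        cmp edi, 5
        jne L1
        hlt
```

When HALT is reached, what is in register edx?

7

after mov edx, 8: edx=8
after mov edi, 8: edi=8
after shr edx, 3: edx=8>>3=1
after shr edx, 2: edx=1>>2=0
after add edx, 7: edx=0+7=7
after sub edi, 1: edi=8-1=7
cmp edi, 5  (cmp 7,5)
jne L1: taken
after shr edx, 3: edx=7>>3=0
after shr edx, 2: edx=0>>2=0
after add edx, 7: edx=0+7=7
after sub edi, 1: edi=7-1=6
cmp edi, 5  (cmp 6,5)
jne L1: taken
after shr edx, 3: edx=7>>3=0
after shr edx, 2: edx=0>>2=0
after add edx, 7: edx=0+7=7
after sub edi, 1: edi=6-1=5
cmp edi, 5  (cmp 5,5)
jne L1: not taken
halt.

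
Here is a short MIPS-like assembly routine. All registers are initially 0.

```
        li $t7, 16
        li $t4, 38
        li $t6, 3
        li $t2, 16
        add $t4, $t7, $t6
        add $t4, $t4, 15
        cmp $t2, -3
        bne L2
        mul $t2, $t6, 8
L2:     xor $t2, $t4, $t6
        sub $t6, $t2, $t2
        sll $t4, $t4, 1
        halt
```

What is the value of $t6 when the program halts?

$t7=16
$t4=38
$t6=3
$t2=16
$t4=16+3=19
$t4=19+15=34
cmp $t2, -3  (cmp 16,-3)
bne L2: taken
$t2=34^3=33
$t6=33-33=0
$t4=34<<1=68
halt.

0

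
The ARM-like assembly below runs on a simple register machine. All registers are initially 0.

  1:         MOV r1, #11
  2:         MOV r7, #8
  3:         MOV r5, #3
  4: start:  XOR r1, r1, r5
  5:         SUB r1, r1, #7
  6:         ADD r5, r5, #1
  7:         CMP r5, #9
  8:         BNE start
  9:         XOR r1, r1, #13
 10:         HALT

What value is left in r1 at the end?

-21

r1=11
r7=8
r5=3
r1=11^3=8
r1=8-7=1
r5=3+1=4
CMP r5, #9  (cmp 4,9)
BNE start: taken
r1=1^4=5
r1=5-7=-2
r5=4+1=5
CMP r5, #9  (cmp 5,9)
BNE start: taken
r1=(-2)^5=-5
r1=(-5)-7=-12
r5=5+1=6
CMP r5, #9  (cmp 6,9)
BNE start: taken
r1=(-12)^6=-14
r1=(-14)-7=-21
r5=6+1=7
CMP r5, #9  (cmp 7,9)
BNE start: taken
r1=(-21)^7=-20
r1=(-20)-7=-27
r5=7+1=8
CMP r5, #9  (cmp 8,9)
BNE start: taken
r1=(-27)^8=-19
r1=(-19)-7=-26
r5=8+1=9
CMP r5, #9  (cmp 9,9)
BNE start: not taken
r1=(-26)^13=-21
halt.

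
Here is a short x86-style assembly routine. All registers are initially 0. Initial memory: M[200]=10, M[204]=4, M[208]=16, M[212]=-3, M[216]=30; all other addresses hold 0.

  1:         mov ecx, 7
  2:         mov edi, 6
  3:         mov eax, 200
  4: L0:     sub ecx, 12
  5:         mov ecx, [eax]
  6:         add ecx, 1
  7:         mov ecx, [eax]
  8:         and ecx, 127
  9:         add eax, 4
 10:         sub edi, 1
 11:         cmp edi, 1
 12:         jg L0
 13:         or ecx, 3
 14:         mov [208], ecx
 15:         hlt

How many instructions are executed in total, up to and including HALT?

51

mov ecx, 7 → ecx=7
mov edi, 6 → edi=6
mov eax, 200 → eax=200
sub ecx, 12 → ecx=7-12=-5
mov ecx, [eax] → ecx=M[200]=10
add ecx, 1 → ecx=10+1=11
mov ecx, [eax] → ecx=M[200]=10
and ecx, 127 → ecx=10&127=10
add eax, 4 → eax=200+4=204
sub edi, 1 → edi=6-1=5
cmp edi, 1  (cmp 5,1)
jg L0: taken
sub ecx, 12 → ecx=10-12=-2
mov ecx, [eax] → ecx=M[204]=4
add ecx, 1 → ecx=4+1=5
mov ecx, [eax] → ecx=M[204]=4
and ecx, 127 → ecx=4&127=4
add eax, 4 → eax=204+4=208
sub edi, 1 → edi=5-1=4
cmp edi, 1  (cmp 4,1)
jg L0: taken
sub ecx, 12 → ecx=4-12=-8
mov ecx, [eax] → ecx=M[208]=16
add ecx, 1 → ecx=16+1=17
mov ecx, [eax] → ecx=M[208]=16
and ecx, 127 → ecx=16&127=16
add eax, 4 → eax=208+4=212
sub edi, 1 → edi=4-1=3
cmp edi, 1  (cmp 3,1)
jg L0: taken
sub ecx, 12 → ecx=16-12=4
mov ecx, [eax] → ecx=M[212]=-3
add ecx, 1 → ecx=(-3)+1=-2
mov ecx, [eax] → ecx=M[212]=-3
and ecx, 127 → ecx=(-3)&127=125
add eax, 4 → eax=212+4=216
sub edi, 1 → edi=3-1=2
cmp edi, 1  (cmp 2,1)
jg L0: taken
sub ecx, 12 → ecx=125-12=113
mov ecx, [eax] → ecx=M[216]=30
add ecx, 1 → ecx=30+1=31
mov ecx, [eax] → ecx=M[216]=30
and ecx, 127 → ecx=30&127=30
add eax, 4 → eax=216+4=220
sub edi, 1 → edi=2-1=1
cmp edi, 1  (cmp 1,1)
jg L0: not taken
or ecx, 3 → ecx=30|3=31
mov [208], ecx → M[208]=31
halt.
Total executed instructions: 51.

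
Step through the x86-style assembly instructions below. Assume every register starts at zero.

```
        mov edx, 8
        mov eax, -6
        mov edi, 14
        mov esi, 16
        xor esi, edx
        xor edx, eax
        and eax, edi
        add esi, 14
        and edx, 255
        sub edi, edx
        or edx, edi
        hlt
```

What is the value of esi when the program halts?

after mov edx, 8: edx=8
after mov eax, -6: eax=-6
after mov edi, 14: edi=14
after mov esi, 16: esi=16
after xor esi, edx: esi=16^8=24
after xor edx, eax: edx=8^(-6)=-14
after and eax, edi: eax=(-6)&14=10
after add esi, 14: esi=24+14=38
after and edx, 255: edx=(-14)&255=242
after sub edi, edx: edi=14-242=-228
after or edx, edi: edx=242|(-228)=-2
halt.

38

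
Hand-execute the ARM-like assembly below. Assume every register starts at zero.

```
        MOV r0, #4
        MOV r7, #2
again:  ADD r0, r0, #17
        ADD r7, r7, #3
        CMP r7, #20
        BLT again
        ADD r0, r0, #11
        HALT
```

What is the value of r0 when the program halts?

117

r0=4
r7=2
r0=4+17=21
r7=2+3=5
CMP r7, #20  (cmp 5,20)
BLT again: taken
r0=21+17=38
r7=5+3=8
CMP r7, #20  (cmp 8,20)
BLT again: taken
r0=38+17=55
r7=8+3=11
CMP r7, #20  (cmp 11,20)
BLT again: taken
r0=55+17=72
r7=11+3=14
CMP r7, #20  (cmp 14,20)
BLT again: taken
r0=72+17=89
r7=14+3=17
CMP r7, #20  (cmp 17,20)
BLT again: taken
r0=89+17=106
r7=17+3=20
CMP r7, #20  (cmp 20,20)
BLT again: not taken
r0=106+11=117
halt.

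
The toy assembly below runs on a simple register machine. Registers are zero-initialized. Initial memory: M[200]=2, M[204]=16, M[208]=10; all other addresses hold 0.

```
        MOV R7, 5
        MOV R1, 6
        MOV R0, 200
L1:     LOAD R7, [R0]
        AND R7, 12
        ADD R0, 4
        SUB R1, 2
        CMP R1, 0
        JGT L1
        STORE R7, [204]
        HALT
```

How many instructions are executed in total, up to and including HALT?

R7=5
R1=6
R0=200
R7=M[200]=2
R7=2&12=0
R0=200+4=204
R1=6-2=4
CMP R1, 0  (cmp 4,0)
JGT L1: taken
R7=M[204]=16
R7=16&12=0
R0=204+4=208
R1=4-2=2
CMP R1, 0  (cmp 2,0)
JGT L1: taken
R7=M[208]=10
R7=10&12=8
R0=208+4=212
R1=2-2=0
CMP R1, 0  (cmp 0,0)
JGT L1: not taken
STORE R7, [204] → M[204]=8
halt.
Total executed instructions: 23.

23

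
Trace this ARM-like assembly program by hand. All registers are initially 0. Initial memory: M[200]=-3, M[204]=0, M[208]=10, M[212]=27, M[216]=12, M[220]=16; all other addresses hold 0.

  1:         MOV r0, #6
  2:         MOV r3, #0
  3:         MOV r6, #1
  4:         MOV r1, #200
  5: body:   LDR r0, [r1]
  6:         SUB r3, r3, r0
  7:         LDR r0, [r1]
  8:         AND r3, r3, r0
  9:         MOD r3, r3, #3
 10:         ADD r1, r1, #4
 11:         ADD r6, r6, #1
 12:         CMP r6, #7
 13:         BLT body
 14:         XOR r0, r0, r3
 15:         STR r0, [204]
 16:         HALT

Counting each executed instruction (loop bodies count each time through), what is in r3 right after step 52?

r0=6
r3=0
r6=1
r1=200
r0=M[200]=-3
r3=0-(-3)=3
r0=M[200]=-3
r3=3&(-3)=1
r3=1%3=1
r1=200+4=204
r6=1+1=2
CMP r6, #7  (cmp 2,7)
BLT body: taken
r0=M[204]=0
r3=1-0=1
r0=M[204]=0
r3=1&0=0
r3=0%3=0
r1=204+4=208
r6=2+1=3
CMP r6, #7  (cmp 3,7)
BLT body: taken
r0=M[208]=10
r3=0-10=-10
r0=M[208]=10
r3=(-10)&10=2
r3=2%3=2
r1=208+4=212
r6=3+1=4
CMP r6, #7  (cmp 4,7)
BLT body: taken
r0=M[212]=27
r3=2-27=-25
r0=M[212]=27
r3=(-25)&27=3
r3=3%3=0
r1=212+4=216
r6=4+1=5
CMP r6, #7  (cmp 5,7)
BLT body: taken
r0=M[216]=12
r3=0-12=-12
r0=M[216]=12
r3=(-12)&12=4
r3=4%3=1
r1=216+4=220
r6=5+1=6
CMP r6, #7  (cmp 6,7)
BLT body: taken
r0=M[220]=16
r3=1-16=-15
r0=M[220]=16
After step 52: r3 = -15.

-15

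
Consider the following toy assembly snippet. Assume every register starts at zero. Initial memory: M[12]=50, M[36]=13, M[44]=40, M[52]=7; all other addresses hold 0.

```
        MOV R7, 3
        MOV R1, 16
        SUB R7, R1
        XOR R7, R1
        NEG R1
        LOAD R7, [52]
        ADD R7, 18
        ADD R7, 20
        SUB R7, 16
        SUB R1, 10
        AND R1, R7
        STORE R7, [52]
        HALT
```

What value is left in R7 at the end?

29

MOV R7, 3 → R7=3
MOV R1, 16 → R1=16
SUB R7, R1 → R7=3-16=-13
XOR R7, R1 → R7=(-13)^16=-29
NEG R1 → R1=-(16)=-16
LOAD R7, [52] → R7=M[52]=7
ADD R7, 18 → R7=7+18=25
ADD R7, 20 → R7=25+20=45
SUB R7, 16 → R7=45-16=29
SUB R1, 10 → R1=(-16)-10=-26
AND R1, R7 → R1=(-26)&29=4
STORE R7, [52] → M[52]=29
halt.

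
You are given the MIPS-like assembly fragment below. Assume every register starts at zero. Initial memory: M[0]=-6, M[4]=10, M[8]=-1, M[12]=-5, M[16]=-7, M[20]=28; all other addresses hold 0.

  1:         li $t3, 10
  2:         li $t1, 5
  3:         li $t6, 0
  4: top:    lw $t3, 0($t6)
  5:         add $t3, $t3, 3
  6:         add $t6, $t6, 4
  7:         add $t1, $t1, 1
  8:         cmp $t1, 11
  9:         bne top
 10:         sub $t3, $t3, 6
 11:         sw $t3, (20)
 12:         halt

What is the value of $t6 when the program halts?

24

li $t3, 10 → $t3=10
li $t1, 5 → $t1=5
li $t6, 0 → $t6=0
lw $t3, 0($t6) → $t3=M[0]=-6
add $t3, $t3, 3 → $t3=(-6)+3=-3
add $t6, $t6, 4 → $t6=0+4=4
add $t1, $t1, 1 → $t1=5+1=6
cmp $t1, 11  (cmp 6,11)
bne top: taken
lw $t3, 0($t6) → $t3=M[4]=10
add $t3, $t3, 3 → $t3=10+3=13
add $t6, $t6, 4 → $t6=4+4=8
add $t1, $t1, 1 → $t1=6+1=7
cmp $t1, 11  (cmp 7,11)
bne top: taken
lw $t3, 0($t6) → $t3=M[8]=-1
add $t3, $t3, 3 → $t3=(-1)+3=2
add $t6, $t6, 4 → $t6=8+4=12
add $t1, $t1, 1 → $t1=7+1=8
cmp $t1, 11  (cmp 8,11)
bne top: taken
lw $t3, 0($t6) → $t3=M[12]=-5
add $t3, $t3, 3 → $t3=(-5)+3=-2
add $t6, $t6, 4 → $t6=12+4=16
add $t1, $t1, 1 → $t1=8+1=9
cmp $t1, 11  (cmp 9,11)
bne top: taken
lw $t3, 0($t6) → $t3=M[16]=-7
add $t3, $t3, 3 → $t3=(-7)+3=-4
add $t6, $t6, 4 → $t6=16+4=20
add $t1, $t1, 1 → $t1=9+1=10
cmp $t1, 11  (cmp 10,11)
bne top: taken
lw $t3, 0($t6) → $t3=M[20]=28
add $t3, $t3, 3 → $t3=28+3=31
add $t6, $t6, 4 → $t6=20+4=24
add $t1, $t1, 1 → $t1=10+1=11
cmp $t1, 11  (cmp 11,11)
bne top: not taken
sub $t3, $t3, 6 → $t3=31-6=25
sw $t3, (20) → M[20]=25
halt.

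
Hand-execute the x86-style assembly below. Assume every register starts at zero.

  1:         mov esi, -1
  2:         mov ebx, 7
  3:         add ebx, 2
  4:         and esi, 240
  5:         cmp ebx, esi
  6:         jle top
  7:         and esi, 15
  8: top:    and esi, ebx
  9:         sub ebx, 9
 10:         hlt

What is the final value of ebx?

0

esi=-1
ebx=7
ebx=7+2=9
esi=(-1)&240=240
cmp ebx, esi  (cmp 9,240)
jle top: taken
esi=240&9=0
ebx=9-9=0
halt.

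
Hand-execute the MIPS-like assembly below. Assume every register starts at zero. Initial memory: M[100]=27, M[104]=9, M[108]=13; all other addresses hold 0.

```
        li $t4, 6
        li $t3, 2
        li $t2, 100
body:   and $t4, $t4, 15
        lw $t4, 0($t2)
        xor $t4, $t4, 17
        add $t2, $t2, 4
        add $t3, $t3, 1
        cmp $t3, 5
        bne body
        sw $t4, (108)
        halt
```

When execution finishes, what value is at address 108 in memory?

after li $t4, 6: $t4=6
after li $t3, 2: $t3=2
after li $t2, 100: $t2=100
after and $t4, $t4, 15: $t4=6&15=6
after lw $t4, 0($t2): $t4=M[100]=27
after xor $t4, $t4, 17: $t4=27^17=10
after add $t2, $t2, 4: $t2=100+4=104
after add $t3, $t3, 1: $t3=2+1=3
cmp $t3, 5  (cmp 3,5)
bne body: taken
after and $t4, $t4, 15: $t4=10&15=10
after lw $t4, 0($t2): $t4=M[104]=9
after xor $t4, $t4, 17: $t4=9^17=24
after add $t2, $t2, 4: $t2=104+4=108
after add $t3, $t3, 1: $t3=3+1=4
cmp $t3, 5  (cmp 4,5)
bne body: taken
after and $t4, $t4, 15: $t4=24&15=8
after lw $t4, 0($t2): $t4=M[108]=13
after xor $t4, $t4, 17: $t4=13^17=28
after add $t2, $t2, 4: $t2=108+4=112
after add $t3, $t3, 1: $t3=4+1=5
cmp $t3, 5  (cmp 5,5)
bne body: not taken
sw $t4, (108) → M[108]=28
halt.

28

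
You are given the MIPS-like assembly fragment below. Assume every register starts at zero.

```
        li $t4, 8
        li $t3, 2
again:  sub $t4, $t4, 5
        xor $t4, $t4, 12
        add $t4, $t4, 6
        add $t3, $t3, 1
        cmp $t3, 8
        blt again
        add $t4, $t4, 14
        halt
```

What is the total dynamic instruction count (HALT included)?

li $t4, 8 → $t4=8
li $t3, 2 → $t3=2
sub $t4, $t4, 5 → $t4=8-5=3
xor $t4, $t4, 12 → $t4=3^12=15
add $t4, $t4, 6 → $t4=15+6=21
add $t3, $t3, 1 → $t3=2+1=3
cmp $t3, 8  (cmp 3,8)
blt again: taken
sub $t4, $t4, 5 → $t4=21-5=16
xor $t4, $t4, 12 → $t4=16^12=28
add $t4, $t4, 6 → $t4=28+6=34
add $t3, $t3, 1 → $t3=3+1=4
cmp $t3, 8  (cmp 4,8)
blt again: taken
sub $t4, $t4, 5 → $t4=34-5=29
xor $t4, $t4, 12 → $t4=29^12=17
add $t4, $t4, 6 → $t4=17+6=23
add $t3, $t3, 1 → $t3=4+1=5
cmp $t3, 8  (cmp 5,8)
blt again: taken
sub $t4, $t4, 5 → $t4=23-5=18
xor $t4, $t4, 12 → $t4=18^12=30
add $t4, $t4, 6 → $t4=30+6=36
add $t3, $t3, 1 → $t3=5+1=6
cmp $t3, 8  (cmp 6,8)
blt again: taken
sub $t4, $t4, 5 → $t4=36-5=31
xor $t4, $t4, 12 → $t4=31^12=19
add $t4, $t4, 6 → $t4=19+6=25
add $t3, $t3, 1 → $t3=6+1=7
cmp $t3, 8  (cmp 7,8)
blt again: taken
sub $t4, $t4, 5 → $t4=25-5=20
xor $t4, $t4, 12 → $t4=20^12=24
add $t4, $t4, 6 → $t4=24+6=30
add $t3, $t3, 1 → $t3=7+1=8
cmp $t3, 8  (cmp 8,8)
blt again: not taken
add $t4, $t4, 14 → $t4=30+14=44
halt.
Total executed instructions: 40.

40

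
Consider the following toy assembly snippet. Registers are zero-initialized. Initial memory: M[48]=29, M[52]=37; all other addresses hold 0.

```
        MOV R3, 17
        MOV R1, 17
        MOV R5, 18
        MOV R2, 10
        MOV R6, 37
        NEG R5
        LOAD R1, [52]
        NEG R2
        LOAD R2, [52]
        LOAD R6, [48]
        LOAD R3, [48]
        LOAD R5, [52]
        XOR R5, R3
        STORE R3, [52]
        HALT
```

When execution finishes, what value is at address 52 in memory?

R3=17
R1=17
R5=18
R2=10
R6=37
R5=-(18)=-18
R1=M[52]=37
R2=-(10)=-10
R2=M[52]=37
R6=M[48]=29
R3=M[48]=29
R5=M[52]=37
R5=37^29=56
STORE R3, [52] → M[52]=29
halt.

29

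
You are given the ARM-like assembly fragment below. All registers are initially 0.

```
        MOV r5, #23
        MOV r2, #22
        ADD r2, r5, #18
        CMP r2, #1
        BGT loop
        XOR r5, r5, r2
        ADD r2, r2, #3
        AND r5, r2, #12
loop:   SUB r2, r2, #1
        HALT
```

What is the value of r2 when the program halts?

40

r5=23
r2=22
r2=23+18=41
CMP r2, #1  (cmp 41,1)
BGT loop: taken
r2=41-1=40
halt.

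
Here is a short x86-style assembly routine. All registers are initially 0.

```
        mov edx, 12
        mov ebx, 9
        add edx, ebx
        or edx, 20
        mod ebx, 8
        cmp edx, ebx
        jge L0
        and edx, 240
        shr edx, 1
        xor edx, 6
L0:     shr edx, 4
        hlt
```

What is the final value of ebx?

mov edx, 12 → edx=12
mov ebx, 9 → ebx=9
add edx, ebx → edx=12+9=21
or edx, 20 → edx=21|20=21
mod ebx, 8 → ebx=9%8=1
cmp edx, ebx  (cmp 21,1)
jge L0: taken
shr edx, 4 → edx=21>>4=1
halt.

1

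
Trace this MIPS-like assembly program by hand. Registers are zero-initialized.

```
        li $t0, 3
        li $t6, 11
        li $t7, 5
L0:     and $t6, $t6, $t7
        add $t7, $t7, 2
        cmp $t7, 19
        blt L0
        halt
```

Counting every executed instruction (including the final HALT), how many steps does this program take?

after li $t0, 3: $t0=3
after li $t6, 11: $t6=11
after li $t7, 5: $t7=5
after and $t6, $t6, $t7: $t6=11&5=1
after add $t7, $t7, 2: $t7=5+2=7
cmp $t7, 19  (cmp 7,19)
blt L0: taken
after and $t6, $t6, $t7: $t6=1&7=1
after add $t7, $t7, 2: $t7=7+2=9
cmp $t7, 19  (cmp 9,19)
blt L0: taken
after and $t6, $t6, $t7: $t6=1&9=1
after add $t7, $t7, 2: $t7=9+2=11
cmp $t7, 19  (cmp 11,19)
blt L0: taken
after and $t6, $t6, $t7: $t6=1&11=1
after add $t7, $t7, 2: $t7=11+2=13
cmp $t7, 19  (cmp 13,19)
blt L0: taken
after and $t6, $t6, $t7: $t6=1&13=1
after add $t7, $t7, 2: $t7=13+2=15
cmp $t7, 19  (cmp 15,19)
blt L0: taken
after and $t6, $t6, $t7: $t6=1&15=1
after add $t7, $t7, 2: $t7=15+2=17
cmp $t7, 19  (cmp 17,19)
blt L0: taken
after and $t6, $t6, $t7: $t6=1&17=1
after add $t7, $t7, 2: $t7=17+2=19
cmp $t7, 19  (cmp 19,19)
blt L0: not taken
halt.
Total executed instructions: 32.

32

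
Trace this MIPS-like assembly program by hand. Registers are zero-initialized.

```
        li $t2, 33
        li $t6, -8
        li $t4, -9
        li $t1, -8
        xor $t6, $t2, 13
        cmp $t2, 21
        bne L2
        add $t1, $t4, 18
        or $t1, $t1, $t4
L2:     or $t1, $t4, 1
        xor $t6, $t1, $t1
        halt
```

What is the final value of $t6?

0

li $t2, 33 → $t2=33
li $t6, -8 → $t6=-8
li $t4, -9 → $t4=-9
li $t1, -8 → $t1=-8
xor $t6, $t2, 13 → $t6=33^13=44
cmp $t2, 21  (cmp 33,21)
bne L2: taken
or $t1, $t4, 1 → $t1=(-9)|1=-9
xor $t6, $t1, $t1 → $t6=(-9)^(-9)=0
halt.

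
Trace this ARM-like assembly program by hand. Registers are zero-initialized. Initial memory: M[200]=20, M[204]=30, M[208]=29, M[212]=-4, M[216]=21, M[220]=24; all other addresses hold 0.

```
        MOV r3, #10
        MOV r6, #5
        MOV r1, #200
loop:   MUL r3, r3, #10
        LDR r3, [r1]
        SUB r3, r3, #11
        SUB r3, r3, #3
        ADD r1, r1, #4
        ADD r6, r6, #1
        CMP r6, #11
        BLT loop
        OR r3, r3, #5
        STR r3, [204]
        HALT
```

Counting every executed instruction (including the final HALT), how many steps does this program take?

54

MOV r3, #10 → r3=10
MOV r6, #5 → r6=5
MOV r1, #200 → r1=200
MUL r3, r3, #10 → r3=10*10=100
LDR r3, [r1] → r3=M[200]=20
SUB r3, r3, #11 → r3=20-11=9
SUB r3, r3, #3 → r3=9-3=6
ADD r1, r1, #4 → r1=200+4=204
ADD r6, r6, #1 → r6=5+1=6
CMP r6, #11  (cmp 6,11)
BLT loop: taken
MUL r3, r3, #10 → r3=6*10=60
LDR r3, [r1] → r3=M[204]=30
SUB r3, r3, #11 → r3=30-11=19
SUB r3, r3, #3 → r3=19-3=16
ADD r1, r1, #4 → r1=204+4=208
ADD r6, r6, #1 → r6=6+1=7
CMP r6, #11  (cmp 7,11)
BLT loop: taken
MUL r3, r3, #10 → r3=16*10=160
LDR r3, [r1] → r3=M[208]=29
SUB r3, r3, #11 → r3=29-11=18
SUB r3, r3, #3 → r3=18-3=15
ADD r1, r1, #4 → r1=208+4=212
ADD r6, r6, #1 → r6=7+1=8
CMP r6, #11  (cmp 8,11)
BLT loop: taken
MUL r3, r3, #10 → r3=15*10=150
LDR r3, [r1] → r3=M[212]=-4
SUB r3, r3, #11 → r3=(-4)-11=-15
SUB r3, r3, #3 → r3=(-15)-3=-18
ADD r1, r1, #4 → r1=212+4=216
ADD r6, r6, #1 → r6=8+1=9
CMP r6, #11  (cmp 9,11)
BLT loop: taken
MUL r3, r3, #10 → r3=(-18)*10=-180
LDR r3, [r1] → r3=M[216]=21
SUB r3, r3, #11 → r3=21-11=10
SUB r3, r3, #3 → r3=10-3=7
ADD r1, r1, #4 → r1=216+4=220
ADD r6, r6, #1 → r6=9+1=10
CMP r6, #11  (cmp 10,11)
BLT loop: taken
MUL r3, r3, #10 → r3=7*10=70
LDR r3, [r1] → r3=M[220]=24
SUB r3, r3, #11 → r3=24-11=13
SUB r3, r3, #3 → r3=13-3=10
ADD r1, r1, #4 → r1=220+4=224
ADD r6, r6, #1 → r6=10+1=11
CMP r6, #11  (cmp 11,11)
BLT loop: not taken
OR r3, r3, #5 → r3=10|5=15
STR r3, [204] → M[204]=15
halt.
Total executed instructions: 54.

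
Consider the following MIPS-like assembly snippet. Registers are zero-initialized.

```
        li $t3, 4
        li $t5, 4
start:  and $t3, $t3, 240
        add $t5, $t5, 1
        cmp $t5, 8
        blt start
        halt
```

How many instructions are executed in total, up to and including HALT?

after li $t3, 4: $t3=4
after li $t5, 4: $t5=4
after and $t3, $t3, 240: $t3=4&240=0
after add $t5, $t5, 1: $t5=4+1=5
cmp $t5, 8  (cmp 5,8)
blt start: taken
after and $t3, $t3, 240: $t3=0&240=0
after add $t5, $t5, 1: $t5=5+1=6
cmp $t5, 8  (cmp 6,8)
blt start: taken
after and $t3, $t3, 240: $t3=0&240=0
after add $t5, $t5, 1: $t5=6+1=7
cmp $t5, 8  (cmp 7,8)
blt start: taken
after and $t3, $t3, 240: $t3=0&240=0
after add $t5, $t5, 1: $t5=7+1=8
cmp $t5, 8  (cmp 8,8)
blt start: not taken
halt.
Total executed instructions: 19.

19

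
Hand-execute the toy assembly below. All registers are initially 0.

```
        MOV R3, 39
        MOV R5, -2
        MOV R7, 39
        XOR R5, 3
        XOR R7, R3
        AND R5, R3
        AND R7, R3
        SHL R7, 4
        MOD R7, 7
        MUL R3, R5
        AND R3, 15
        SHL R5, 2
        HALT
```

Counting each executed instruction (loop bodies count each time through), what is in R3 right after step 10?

1443

R3=39
R5=-2
R7=39
R5=(-2)^3=-3
R7=39^39=0
R5=(-3)&39=37
R7=0&39=0
R7=0<<4=0
R7=0%7=0
R3=39*37=1443
After step 10: R3 = 1443.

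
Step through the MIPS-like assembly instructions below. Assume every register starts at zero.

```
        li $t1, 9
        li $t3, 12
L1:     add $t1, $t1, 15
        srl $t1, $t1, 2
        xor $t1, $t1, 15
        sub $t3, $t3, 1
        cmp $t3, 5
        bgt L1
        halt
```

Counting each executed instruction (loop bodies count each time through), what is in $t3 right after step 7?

$t1=9
$t3=12
$t1=9+15=24
$t1=24>>2=6
$t1=6^15=9
$t3=12-1=11
cmp $t3, 5  (cmp 11,5)
After step 7: $t3 = 11.

11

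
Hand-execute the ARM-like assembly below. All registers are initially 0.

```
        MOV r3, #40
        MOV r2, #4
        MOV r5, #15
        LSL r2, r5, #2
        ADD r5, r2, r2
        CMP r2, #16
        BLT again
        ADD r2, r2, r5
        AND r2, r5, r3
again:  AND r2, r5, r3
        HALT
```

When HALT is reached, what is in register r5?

120

MOV r3, #40 → r3=40
MOV r2, #4 → r2=4
MOV r5, #15 → r5=15
LSL r2, r5, #2 → r2=15<<2=60
ADD r5, r2, r2 → r5=60+60=120
CMP r2, #16  (cmp 60,16)
BLT again: not taken
ADD r2, r2, r5 → r2=60+120=180
AND r2, r5, r3 → r2=120&40=40
AND r2, r5, r3 → r2=120&40=40
halt.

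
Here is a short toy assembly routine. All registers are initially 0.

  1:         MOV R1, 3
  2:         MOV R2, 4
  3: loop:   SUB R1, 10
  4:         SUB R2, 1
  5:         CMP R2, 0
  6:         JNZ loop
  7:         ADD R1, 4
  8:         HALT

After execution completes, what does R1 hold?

after MOV R1, 3: R1=3
after MOV R2, 4: R2=4
after SUB R1, 10: R1=3-10=-7
after SUB R2, 1: R2=4-1=3
CMP R2, 0  (cmp 3,0)
JNZ loop: taken
after SUB R1, 10: R1=(-7)-10=-17
after SUB R2, 1: R2=3-1=2
CMP R2, 0  (cmp 2,0)
JNZ loop: taken
after SUB R1, 10: R1=(-17)-10=-27
after SUB R2, 1: R2=2-1=1
CMP R2, 0  (cmp 1,0)
JNZ loop: taken
after SUB R1, 10: R1=(-27)-10=-37
after SUB R2, 1: R2=1-1=0
CMP R2, 0  (cmp 0,0)
JNZ loop: not taken
after ADD R1, 4: R1=(-37)+4=-33
halt.

-33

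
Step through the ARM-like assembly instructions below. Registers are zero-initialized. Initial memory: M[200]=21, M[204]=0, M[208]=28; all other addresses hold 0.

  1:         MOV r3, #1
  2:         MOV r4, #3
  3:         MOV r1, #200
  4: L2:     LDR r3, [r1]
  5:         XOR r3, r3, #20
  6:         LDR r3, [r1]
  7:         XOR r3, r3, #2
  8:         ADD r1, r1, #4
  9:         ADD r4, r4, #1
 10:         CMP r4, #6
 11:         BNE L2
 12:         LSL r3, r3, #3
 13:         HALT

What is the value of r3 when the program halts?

240

r3=1
r4=3
r1=200
r3=M[200]=21
r3=21^20=1
r3=M[200]=21
r3=21^2=23
r1=200+4=204
r4=3+1=4
CMP r4, #6  (cmp 4,6)
BNE L2: taken
r3=M[204]=0
r3=0^20=20
r3=M[204]=0
r3=0^2=2
r1=204+4=208
r4=4+1=5
CMP r4, #6  (cmp 5,6)
BNE L2: taken
r3=M[208]=28
r3=28^20=8
r3=M[208]=28
r3=28^2=30
r1=208+4=212
r4=5+1=6
CMP r4, #6  (cmp 6,6)
BNE L2: not taken
r3=30<<3=240
halt.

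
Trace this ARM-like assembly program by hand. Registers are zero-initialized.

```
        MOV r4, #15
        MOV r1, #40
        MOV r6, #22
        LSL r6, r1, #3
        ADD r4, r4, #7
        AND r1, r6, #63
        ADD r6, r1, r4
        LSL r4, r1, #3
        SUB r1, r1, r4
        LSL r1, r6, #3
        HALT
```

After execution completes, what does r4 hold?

r4=15
r1=40
r6=22
r6=40<<3=320
r4=15+7=22
r1=320&63=0
r6=0+22=22
r4=0<<3=0
r1=0-0=0
r1=22<<3=176
halt.

0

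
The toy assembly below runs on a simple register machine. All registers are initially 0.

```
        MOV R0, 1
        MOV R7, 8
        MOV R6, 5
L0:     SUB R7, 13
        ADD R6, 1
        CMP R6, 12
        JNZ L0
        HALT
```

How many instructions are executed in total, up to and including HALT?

MOV R0, 1 → R0=1
MOV R7, 8 → R7=8
MOV R6, 5 → R6=5
SUB R7, 13 → R7=8-13=-5
ADD R6, 1 → R6=5+1=6
CMP R6, 12  (cmp 6,12)
JNZ L0: taken
SUB R7, 13 → R7=(-5)-13=-18
ADD R6, 1 → R6=6+1=7
CMP R6, 12  (cmp 7,12)
JNZ L0: taken
SUB R7, 13 → R7=(-18)-13=-31
ADD R6, 1 → R6=7+1=8
CMP R6, 12  (cmp 8,12)
JNZ L0: taken
SUB R7, 13 → R7=(-31)-13=-44
ADD R6, 1 → R6=8+1=9
CMP R6, 12  (cmp 9,12)
JNZ L0: taken
SUB R7, 13 → R7=(-44)-13=-57
ADD R6, 1 → R6=9+1=10
CMP R6, 12  (cmp 10,12)
JNZ L0: taken
SUB R7, 13 → R7=(-57)-13=-70
ADD R6, 1 → R6=10+1=11
CMP R6, 12  (cmp 11,12)
JNZ L0: taken
SUB R7, 13 → R7=(-70)-13=-83
ADD R6, 1 → R6=11+1=12
CMP R6, 12  (cmp 12,12)
JNZ L0: not taken
halt.
Total executed instructions: 32.

32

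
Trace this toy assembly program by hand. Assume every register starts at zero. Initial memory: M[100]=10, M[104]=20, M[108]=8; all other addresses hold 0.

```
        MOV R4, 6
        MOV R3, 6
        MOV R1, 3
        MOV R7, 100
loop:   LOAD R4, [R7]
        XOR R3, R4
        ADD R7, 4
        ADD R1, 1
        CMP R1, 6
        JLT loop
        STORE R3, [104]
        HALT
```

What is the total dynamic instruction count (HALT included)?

MOV R4, 6 → R4=6
MOV R3, 6 → R3=6
MOV R1, 3 → R1=3
MOV R7, 100 → R7=100
LOAD R4, [R7] → R4=M[100]=10
XOR R3, R4 → R3=6^10=12
ADD R7, 4 → R7=100+4=104
ADD R1, 1 → R1=3+1=4
CMP R1, 6  (cmp 4,6)
JLT loop: taken
LOAD R4, [R7] → R4=M[104]=20
XOR R3, R4 → R3=12^20=24
ADD R7, 4 → R7=104+4=108
ADD R1, 1 → R1=4+1=5
CMP R1, 6  (cmp 5,6)
JLT loop: taken
LOAD R4, [R7] → R4=M[108]=8
XOR R3, R4 → R3=24^8=16
ADD R7, 4 → R7=108+4=112
ADD R1, 1 → R1=5+1=6
CMP R1, 6  (cmp 6,6)
JLT loop: not taken
STORE R3, [104] → M[104]=16
halt.
Total executed instructions: 24.

24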